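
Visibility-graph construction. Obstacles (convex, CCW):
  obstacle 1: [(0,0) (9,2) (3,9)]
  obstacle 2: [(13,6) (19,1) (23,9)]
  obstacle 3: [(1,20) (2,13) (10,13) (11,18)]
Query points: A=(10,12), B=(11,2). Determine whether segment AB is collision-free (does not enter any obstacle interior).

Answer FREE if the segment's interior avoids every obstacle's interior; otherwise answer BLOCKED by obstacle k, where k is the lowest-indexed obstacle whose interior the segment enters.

FREE

Obstacle 1 [(0,0) (9,2) (3,9)]:
  edge (0,0)–(9,2): clear
  edge (9,2)–(3,9): clear
  edge (3,9)–(0,0): clear
  midpoint (21/2,7) outside
  → clear
Obstacle 2 [(13,6) (19,1) (23,9)]:
  edge (13,6)–(19,1): clear
  edge (19,1)–(23,9): clear
  edge (23,9)–(13,6): clear
  midpoint (21/2,7) outside
  → clear
Obstacle 3 [(1,20) (2,13) (10,13) (11,18)]:
  edge (1,20)–(2,13): clear
  edge (2,13)–(10,13): clear
  edge (10,13)–(11,18): clear
  edge (11,18)–(1,20): clear
  midpoint (21/2,7) outside
  → clear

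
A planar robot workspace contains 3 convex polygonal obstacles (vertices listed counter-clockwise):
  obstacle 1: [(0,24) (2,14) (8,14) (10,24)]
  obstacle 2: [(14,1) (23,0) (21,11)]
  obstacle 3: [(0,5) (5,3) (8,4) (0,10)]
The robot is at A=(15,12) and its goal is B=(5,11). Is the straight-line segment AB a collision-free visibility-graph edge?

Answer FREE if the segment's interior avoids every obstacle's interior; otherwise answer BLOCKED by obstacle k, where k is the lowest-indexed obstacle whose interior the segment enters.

Obstacle 1 [(0,24) (2,14) (8,14) (10,24)]:
  edge (0,24)–(2,14): clear
  edge (2,14)–(8,14): clear
  edge (8,14)–(10,24): clear
  edge (10,24)–(0,24): clear
  midpoint (10,23/2) outside
  → clear
Obstacle 2 [(14,1) (23,0) (21,11)]:
  edge (14,1)–(23,0): clear
  edge (23,0)–(21,11): clear
  edge (21,11)–(14,1): clear
  midpoint (10,23/2) outside
  → clear
Obstacle 3 [(0,5) (5,3) (8,4) (0,10)]:
  edge (0,5)–(5,3): clear
  edge (5,3)–(8,4): clear
  edge (8,4)–(0,10): clear
  edge (0,10)–(0,5): clear
  midpoint (10,23/2) outside
  → clear

FREE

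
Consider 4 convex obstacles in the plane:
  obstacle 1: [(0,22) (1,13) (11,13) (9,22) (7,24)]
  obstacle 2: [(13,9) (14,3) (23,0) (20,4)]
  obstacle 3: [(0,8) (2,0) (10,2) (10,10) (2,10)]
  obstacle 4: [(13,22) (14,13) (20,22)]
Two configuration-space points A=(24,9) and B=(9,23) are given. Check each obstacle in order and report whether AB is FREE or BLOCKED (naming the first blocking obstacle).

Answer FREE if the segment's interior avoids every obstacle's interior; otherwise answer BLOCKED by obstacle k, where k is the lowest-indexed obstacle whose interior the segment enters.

BLOCKED by obstacle 4

Obstacle 1 [(0,22) (1,13) (11,13) (9,22) (7,24)]:
  edge (0,22)–(1,13): clear
  edge (1,13)–(11,13): clear
  edge (11,13)–(9,22): clear
  edge (9,22)–(7,24): clear
  edge (7,24)–(0,22): clear
  midpoint (33/2,16) outside
  → clear
Obstacle 2 [(13,9) (14,3) (23,0) (20,4)]:
  edge (13,9)–(14,3): clear
  edge (14,3)–(23,0): clear
  edge (23,0)–(20,4): clear
  edge (20,4)–(13,9): clear
  midpoint (33/2,16) outside
  → clear
Obstacle 3 [(0,8) (2,0) (10,2) (10,10) (2,10)]:
  edge (0,8)–(2,0): clear
  edge (2,0)–(10,2): clear
  edge (10,2)–(10,10): clear
  edge (10,10)–(2,10): clear
  edge (2,10)–(0,8): clear
  midpoint (33/2,16) outside
  → clear
Obstacle 4 [(13,22) (14,13) (20,22)]:
  edge (13,22)–(14,13): crosses AB
  edge (14,13)–(20,22): crosses AB
  edge (20,22)–(13,22): clear
  → BLOCKED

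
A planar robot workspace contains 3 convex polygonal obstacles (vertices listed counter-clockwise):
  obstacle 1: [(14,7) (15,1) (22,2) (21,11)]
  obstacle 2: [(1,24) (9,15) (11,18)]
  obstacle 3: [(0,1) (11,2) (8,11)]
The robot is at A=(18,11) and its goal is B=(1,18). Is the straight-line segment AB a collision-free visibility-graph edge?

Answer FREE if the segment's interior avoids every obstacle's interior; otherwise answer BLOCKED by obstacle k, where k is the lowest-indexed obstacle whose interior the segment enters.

Obstacle 1 [(14,7) (15,1) (22,2) (21,11)]:
  edge (14,7)–(15,1): clear
  edge (15,1)–(22,2): clear
  edge (22,2)–(21,11): clear
  edge (21,11)–(14,7): clear
  midpoint (19/2,29/2) outside
  → clear
Obstacle 2 [(1,24) (9,15) (11,18)]:
  edge (1,24)–(9,15): clear
  edge (9,15)–(11,18): clear
  edge (11,18)–(1,24): clear
  midpoint (19/2,29/2) outside
  → clear
Obstacle 3 [(0,1) (11,2) (8,11)]:
  edge (0,1)–(11,2): clear
  edge (11,2)–(8,11): clear
  edge (8,11)–(0,1): clear
  midpoint (19/2,29/2) outside
  → clear

FREE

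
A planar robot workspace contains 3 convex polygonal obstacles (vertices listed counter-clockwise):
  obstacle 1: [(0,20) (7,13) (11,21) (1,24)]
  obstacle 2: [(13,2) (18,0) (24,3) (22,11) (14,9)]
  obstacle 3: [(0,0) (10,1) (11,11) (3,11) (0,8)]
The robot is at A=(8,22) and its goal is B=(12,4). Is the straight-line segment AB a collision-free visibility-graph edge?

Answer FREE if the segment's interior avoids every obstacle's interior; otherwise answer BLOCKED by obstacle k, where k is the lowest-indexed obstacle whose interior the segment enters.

BLOCKED by obstacle 1

Obstacle 1 [(0,20) (7,13) (11,21) (1,24)]:
  edge (0,20)–(7,13): clear
  edge (7,13)–(11,21): crosses AB
  edge (11,21)–(1,24): crosses AB
  edge (1,24)–(0,20): clear
  → BLOCKED
Obstacle 2 [(13,2) (18,0) (24,3) (22,11) (14,9)]:
  edge (13,2)–(18,0): clear
  edge (18,0)–(24,3): clear
  edge (24,3)–(22,11): clear
  edge (22,11)–(14,9): clear
  edge (14,9)–(13,2): clear
  midpoint (10,13) outside
  → clear
Obstacle 3 [(0,0) (10,1) (11,11) (3,11) (0,8)]:
  edge (0,0)–(10,1): clear
  edge (10,1)–(11,11): crosses AB
  edge (11,11)–(3,11): crosses AB
  edge (3,11)–(0,8): clear
  edge (0,8)–(0,0): clear
  → BLOCKED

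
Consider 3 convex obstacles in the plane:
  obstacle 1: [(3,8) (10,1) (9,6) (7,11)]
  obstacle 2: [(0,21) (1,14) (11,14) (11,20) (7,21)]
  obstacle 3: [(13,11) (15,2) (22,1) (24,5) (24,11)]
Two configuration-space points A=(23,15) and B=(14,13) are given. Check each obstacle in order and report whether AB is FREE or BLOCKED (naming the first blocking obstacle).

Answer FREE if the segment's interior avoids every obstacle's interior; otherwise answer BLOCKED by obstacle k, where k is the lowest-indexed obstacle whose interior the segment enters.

FREE

Obstacle 1 [(3,8) (10,1) (9,6) (7,11)]:
  edge (3,8)–(10,1): clear
  edge (10,1)–(9,6): clear
  edge (9,6)–(7,11): clear
  edge (7,11)–(3,8): clear
  midpoint (37/2,14) outside
  → clear
Obstacle 2 [(0,21) (1,14) (11,14) (11,20) (7,21)]:
  edge (0,21)–(1,14): clear
  edge (1,14)–(11,14): clear
  edge (11,14)–(11,20): clear
  edge (11,20)–(7,21): clear
  edge (7,21)–(0,21): clear
  midpoint (37/2,14) outside
  → clear
Obstacle 3 [(13,11) (15,2) (22,1) (24,5) (24,11)]:
  edge (13,11)–(15,2): clear
  edge (15,2)–(22,1): clear
  edge (22,1)–(24,5): clear
  edge (24,5)–(24,11): clear
  edge (24,11)–(13,11): clear
  midpoint (37/2,14) outside
  → clear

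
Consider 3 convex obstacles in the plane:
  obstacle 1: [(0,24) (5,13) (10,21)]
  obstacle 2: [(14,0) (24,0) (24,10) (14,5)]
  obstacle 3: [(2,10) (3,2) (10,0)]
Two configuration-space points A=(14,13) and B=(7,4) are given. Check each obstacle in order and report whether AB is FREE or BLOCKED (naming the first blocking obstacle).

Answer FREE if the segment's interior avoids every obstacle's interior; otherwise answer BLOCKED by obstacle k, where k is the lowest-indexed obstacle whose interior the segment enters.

FREE

Obstacle 1 [(0,24) (5,13) (10,21)]:
  edge (0,24)–(5,13): clear
  edge (5,13)–(10,21): clear
  edge (10,21)–(0,24): clear
  midpoint (21/2,17/2) outside
  → clear
Obstacle 2 [(14,0) (24,0) (24,10) (14,5)]:
  edge (14,0)–(24,0): clear
  edge (24,0)–(24,10): clear
  edge (24,10)–(14,5): clear
  edge (14,5)–(14,0): clear
  midpoint (21/2,17/2) outside
  → clear
Obstacle 3 [(2,10) (3,2) (10,0)]:
  edge (2,10)–(3,2): clear
  edge (3,2)–(10,0): clear
  edge (10,0)–(2,10): clear
  midpoint (21/2,17/2) outside
  → clear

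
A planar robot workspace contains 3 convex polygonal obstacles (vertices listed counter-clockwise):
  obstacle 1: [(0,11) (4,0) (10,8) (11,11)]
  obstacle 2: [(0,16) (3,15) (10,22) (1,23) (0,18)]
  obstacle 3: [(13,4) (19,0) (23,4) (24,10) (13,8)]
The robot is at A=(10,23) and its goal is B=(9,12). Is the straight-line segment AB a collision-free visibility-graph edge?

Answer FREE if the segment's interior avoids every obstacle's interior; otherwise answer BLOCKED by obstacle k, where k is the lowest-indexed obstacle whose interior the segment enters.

BLOCKED by obstacle 2

Obstacle 1 [(0,11) (4,0) (10,8) (11,11)]:
  edge (0,11)–(4,0): clear
  edge (4,0)–(10,8): clear
  edge (10,8)–(11,11): clear
  edge (11,11)–(0,11): clear
  midpoint (19/2,35/2) outside
  → clear
Obstacle 2 [(0,16) (3,15) (10,22) (1,23) (0,18)]:
  edge (0,16)–(3,15): clear
  edge (3,15)–(10,22): crosses AB
  edge (10,22)–(1,23): crosses AB
  edge (1,23)–(0,18): clear
  edge (0,18)–(0,16): clear
  → BLOCKED
Obstacle 3 [(13,4) (19,0) (23,4) (24,10) (13,8)]:
  edge (13,4)–(19,0): clear
  edge (19,0)–(23,4): clear
  edge (23,4)–(24,10): clear
  edge (24,10)–(13,8): clear
  edge (13,8)–(13,4): clear
  midpoint (19/2,35/2) outside
  → clear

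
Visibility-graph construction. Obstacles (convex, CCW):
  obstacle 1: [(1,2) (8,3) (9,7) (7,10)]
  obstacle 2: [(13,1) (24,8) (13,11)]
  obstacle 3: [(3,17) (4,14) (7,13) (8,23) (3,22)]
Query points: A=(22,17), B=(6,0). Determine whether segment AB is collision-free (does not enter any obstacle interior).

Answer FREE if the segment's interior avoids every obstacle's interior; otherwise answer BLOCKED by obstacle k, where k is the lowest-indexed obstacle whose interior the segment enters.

Obstacle 1 [(1,2) (8,3) (9,7) (7,10)]:
  edge (1,2)–(8,3): clear
  edge (8,3)–(9,7): clear
  edge (9,7)–(7,10): clear
  edge (7,10)–(1,2): clear
  midpoint (14,17/2) outside
  → clear
Obstacle 2 [(13,1) (24,8) (13,11)]:
  edge (13,1)–(24,8): clear
  edge (24,8)–(13,11): crosses AB
  edge (13,11)–(13,1): crosses AB
  → BLOCKED
Obstacle 3 [(3,17) (4,14) (7,13) (8,23) (3,22)]:
  edge (3,17)–(4,14): clear
  edge (4,14)–(7,13): clear
  edge (7,13)–(8,23): clear
  edge (8,23)–(3,22): clear
  edge (3,22)–(3,17): clear
  midpoint (14,17/2) outside
  → clear

BLOCKED by obstacle 2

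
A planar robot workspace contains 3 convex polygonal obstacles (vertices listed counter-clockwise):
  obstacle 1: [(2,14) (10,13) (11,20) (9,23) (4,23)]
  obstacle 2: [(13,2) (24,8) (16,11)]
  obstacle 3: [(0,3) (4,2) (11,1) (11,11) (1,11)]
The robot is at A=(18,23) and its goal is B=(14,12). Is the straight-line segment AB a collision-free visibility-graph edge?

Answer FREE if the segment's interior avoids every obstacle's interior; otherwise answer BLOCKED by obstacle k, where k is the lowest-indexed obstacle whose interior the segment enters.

Obstacle 1 [(2,14) (10,13) (11,20) (9,23) (4,23)]:
  edge (2,14)–(10,13): clear
  edge (10,13)–(11,20): clear
  edge (11,20)–(9,23): clear
  edge (9,23)–(4,23): clear
  edge (4,23)–(2,14): clear
  midpoint (16,35/2) outside
  → clear
Obstacle 2 [(13,2) (24,8) (16,11)]:
  edge (13,2)–(24,8): clear
  edge (24,8)–(16,11): clear
  edge (16,11)–(13,2): clear
  midpoint (16,35/2) outside
  → clear
Obstacle 3 [(0,3) (4,2) (11,1) (11,11) (1,11)]:
  edge (0,3)–(4,2): clear
  edge (4,2)–(11,1): clear
  edge (11,1)–(11,11): clear
  edge (11,11)–(1,11): clear
  edge (1,11)–(0,3): clear
  midpoint (16,35/2) outside
  → clear

FREE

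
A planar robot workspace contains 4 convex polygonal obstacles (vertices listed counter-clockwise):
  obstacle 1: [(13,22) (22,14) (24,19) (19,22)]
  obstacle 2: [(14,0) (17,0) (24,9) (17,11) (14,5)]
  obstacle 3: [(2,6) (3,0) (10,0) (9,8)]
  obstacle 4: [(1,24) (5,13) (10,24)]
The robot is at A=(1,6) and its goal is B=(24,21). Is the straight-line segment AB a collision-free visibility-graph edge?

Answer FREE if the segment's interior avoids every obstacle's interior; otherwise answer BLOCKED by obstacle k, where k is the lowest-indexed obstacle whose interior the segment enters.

Obstacle 1 [(13,22) (22,14) (24,19) (19,22)]:
  edge (13,22)–(22,14): crosses AB
  edge (22,14)–(24,19): clear
  edge (24,19)–(19,22): crosses AB
  edge (19,22)–(13,22): clear
  → BLOCKED
Obstacle 2 [(14,0) (17,0) (24,9) (17,11) (14,5)]:
  edge (14,0)–(17,0): clear
  edge (17,0)–(24,9): clear
  edge (24,9)–(17,11): clear
  edge (17,11)–(14,5): clear
  edge (14,5)–(14,0): clear
  midpoint (25/2,27/2) outside
  → clear
Obstacle 3 [(2,6) (3,0) (10,0) (9,8)]:
  edge (2,6)–(3,0): clear
  edge (3,0)–(10,0): clear
  edge (10,0)–(9,8): clear
  edge (9,8)–(2,6): clear
  midpoint (25/2,27/2) outside
  → clear
Obstacle 4 [(1,24) (5,13) (10,24)]:
  edge (1,24)–(5,13): clear
  edge (5,13)–(10,24): clear
  edge (10,24)–(1,24): clear
  midpoint (25/2,27/2) outside
  → clear

BLOCKED by obstacle 1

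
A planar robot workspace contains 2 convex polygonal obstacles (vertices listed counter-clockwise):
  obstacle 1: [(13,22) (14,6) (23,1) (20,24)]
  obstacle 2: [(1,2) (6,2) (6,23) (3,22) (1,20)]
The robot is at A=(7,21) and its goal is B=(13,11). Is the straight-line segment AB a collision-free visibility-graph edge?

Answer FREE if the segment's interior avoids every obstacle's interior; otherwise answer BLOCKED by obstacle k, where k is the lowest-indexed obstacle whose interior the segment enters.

Obstacle 1 [(13,22) (14,6) (23,1) (20,24)]:
  edge (13,22)–(14,6): clear
  edge (14,6)–(23,1): clear
  edge (23,1)–(20,24): clear
  edge (20,24)–(13,22): clear
  midpoint (10,16) outside
  → clear
Obstacle 2 [(1,2) (6,2) (6,23) (3,22) (1,20)]:
  edge (1,2)–(6,2): clear
  edge (6,2)–(6,23): clear
  edge (6,23)–(3,22): clear
  edge (3,22)–(1,20): clear
  edge (1,20)–(1,2): clear
  midpoint (10,16) outside
  → clear

FREE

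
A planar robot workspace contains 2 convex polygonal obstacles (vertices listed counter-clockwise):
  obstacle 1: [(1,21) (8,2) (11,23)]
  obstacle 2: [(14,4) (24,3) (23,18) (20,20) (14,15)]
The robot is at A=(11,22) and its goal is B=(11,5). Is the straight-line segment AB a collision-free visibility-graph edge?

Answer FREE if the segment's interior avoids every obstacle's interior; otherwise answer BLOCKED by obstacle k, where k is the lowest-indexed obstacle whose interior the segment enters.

Obstacle 1 [(1,21) (8,2) (11,23)]:
  edge (1,21)–(8,2): clear
  edge (8,2)–(11,23): clear
  edge (11,23)–(1,21): clear
  midpoint (11,27/2) outside
  → clear
Obstacle 2 [(14,4) (24,3) (23,18) (20,20) (14,15)]:
  edge (14,4)–(24,3): clear
  edge (24,3)–(23,18): clear
  edge (23,18)–(20,20): clear
  edge (20,20)–(14,15): clear
  edge (14,15)–(14,4): clear
  midpoint (11,27/2) outside
  → clear

FREE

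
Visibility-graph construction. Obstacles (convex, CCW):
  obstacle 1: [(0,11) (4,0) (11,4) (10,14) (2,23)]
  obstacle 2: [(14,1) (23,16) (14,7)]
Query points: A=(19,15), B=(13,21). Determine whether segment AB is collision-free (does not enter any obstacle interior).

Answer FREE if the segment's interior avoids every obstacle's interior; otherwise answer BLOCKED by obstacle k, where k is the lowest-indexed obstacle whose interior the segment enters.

Obstacle 1 [(0,11) (4,0) (11,4) (10,14) (2,23)]:
  edge (0,11)–(4,0): clear
  edge (4,0)–(11,4): clear
  edge (11,4)–(10,14): clear
  edge (10,14)–(2,23): clear
  edge (2,23)–(0,11): clear
  midpoint (16,18) outside
  → clear
Obstacle 2 [(14,1) (23,16) (14,7)]:
  edge (14,1)–(23,16): clear
  edge (23,16)–(14,7): clear
  edge (14,7)–(14,1): clear
  midpoint (16,18) outside
  → clear

FREE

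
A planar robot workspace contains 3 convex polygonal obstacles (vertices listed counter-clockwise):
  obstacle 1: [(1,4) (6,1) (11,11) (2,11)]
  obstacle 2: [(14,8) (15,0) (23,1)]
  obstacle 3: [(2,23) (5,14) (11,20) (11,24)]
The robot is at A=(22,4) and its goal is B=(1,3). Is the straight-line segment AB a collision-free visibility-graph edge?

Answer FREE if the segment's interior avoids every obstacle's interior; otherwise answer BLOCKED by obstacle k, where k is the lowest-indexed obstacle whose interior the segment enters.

BLOCKED by obstacle 1

Obstacle 1 [(1,4) (6,1) (11,11) (2,11)]:
  edge (1,4)–(6,1): crosses AB
  edge (6,1)–(11,11): crosses AB
  edge (11,11)–(2,11): clear
  edge (2,11)–(1,4): clear
  → BLOCKED
Obstacle 2 [(14,8) (15,0) (23,1)]:
  edge (14,8)–(15,0): crosses AB
  edge (15,0)–(23,1): clear
  edge (23,1)–(14,8): crosses AB
  → BLOCKED
Obstacle 3 [(2,23) (5,14) (11,20) (11,24)]:
  edge (2,23)–(5,14): clear
  edge (5,14)–(11,20): clear
  edge (11,20)–(11,24): clear
  edge (11,24)–(2,23): clear
  midpoint (23/2,7/2) outside
  → clear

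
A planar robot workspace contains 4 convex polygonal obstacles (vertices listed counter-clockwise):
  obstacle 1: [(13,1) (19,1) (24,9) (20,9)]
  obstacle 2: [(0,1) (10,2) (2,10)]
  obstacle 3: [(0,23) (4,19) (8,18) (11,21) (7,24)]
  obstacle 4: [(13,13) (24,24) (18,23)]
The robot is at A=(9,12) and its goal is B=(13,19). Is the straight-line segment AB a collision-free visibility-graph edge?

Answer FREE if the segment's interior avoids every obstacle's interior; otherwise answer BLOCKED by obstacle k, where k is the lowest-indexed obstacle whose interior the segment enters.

FREE

Obstacle 1 [(13,1) (19,1) (24,9) (20,9)]:
  edge (13,1)–(19,1): clear
  edge (19,1)–(24,9): clear
  edge (24,9)–(20,9): clear
  edge (20,9)–(13,1): clear
  midpoint (11,31/2) outside
  → clear
Obstacle 2 [(0,1) (10,2) (2,10)]:
  edge (0,1)–(10,2): clear
  edge (10,2)–(2,10): clear
  edge (2,10)–(0,1): clear
  midpoint (11,31/2) outside
  → clear
Obstacle 3 [(0,23) (4,19) (8,18) (11,21) (7,24)]:
  edge (0,23)–(4,19): clear
  edge (4,19)–(8,18): clear
  edge (8,18)–(11,21): clear
  edge (11,21)–(7,24): clear
  edge (7,24)–(0,23): clear
  midpoint (11,31/2) outside
  → clear
Obstacle 4 [(13,13) (24,24) (18,23)]:
  edge (13,13)–(24,24): clear
  edge (24,24)–(18,23): clear
  edge (18,23)–(13,13): clear
  midpoint (11,31/2) outside
  → clear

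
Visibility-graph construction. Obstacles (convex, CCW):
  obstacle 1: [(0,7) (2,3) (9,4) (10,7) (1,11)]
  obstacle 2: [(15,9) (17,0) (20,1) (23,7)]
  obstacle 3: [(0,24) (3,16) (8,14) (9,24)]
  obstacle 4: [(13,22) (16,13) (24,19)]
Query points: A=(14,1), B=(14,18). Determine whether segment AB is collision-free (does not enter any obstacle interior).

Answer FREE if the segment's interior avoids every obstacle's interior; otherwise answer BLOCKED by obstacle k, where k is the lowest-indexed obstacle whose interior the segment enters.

Obstacle 1 [(0,7) (2,3) (9,4) (10,7) (1,11)]:
  edge (0,7)–(2,3): clear
  edge (2,3)–(9,4): clear
  edge (9,4)–(10,7): clear
  edge (10,7)–(1,11): clear
  edge (1,11)–(0,7): clear
  midpoint (14,19/2) outside
  → clear
Obstacle 2 [(15,9) (17,0) (20,1) (23,7)]:
  edge (15,9)–(17,0): clear
  edge (17,0)–(20,1): clear
  edge (20,1)–(23,7): clear
  edge (23,7)–(15,9): clear
  midpoint (14,19/2) outside
  → clear
Obstacle 3 [(0,24) (3,16) (8,14) (9,24)]:
  edge (0,24)–(3,16): clear
  edge (3,16)–(8,14): clear
  edge (8,14)–(9,24): clear
  edge (9,24)–(0,24): clear
  midpoint (14,19/2) outside
  → clear
Obstacle 4 [(13,22) (16,13) (24,19)]:
  edge (13,22)–(16,13): clear
  edge (16,13)–(24,19): clear
  edge (24,19)–(13,22): clear
  midpoint (14,19/2) outside
  → clear

FREE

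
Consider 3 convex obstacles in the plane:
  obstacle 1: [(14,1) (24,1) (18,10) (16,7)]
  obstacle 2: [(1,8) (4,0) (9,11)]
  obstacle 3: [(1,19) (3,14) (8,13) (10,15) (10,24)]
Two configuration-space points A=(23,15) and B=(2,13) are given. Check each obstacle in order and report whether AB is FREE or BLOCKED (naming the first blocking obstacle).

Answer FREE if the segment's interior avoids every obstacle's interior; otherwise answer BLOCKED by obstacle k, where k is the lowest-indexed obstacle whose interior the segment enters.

Obstacle 1 [(14,1) (24,1) (18,10) (16,7)]:
  edge (14,1)–(24,1): clear
  edge (24,1)–(18,10): clear
  edge (18,10)–(16,7): clear
  edge (16,7)–(14,1): clear
  midpoint (25/2,14) outside
  → clear
Obstacle 2 [(1,8) (4,0) (9,11)]:
  edge (1,8)–(4,0): clear
  edge (4,0)–(9,11): clear
  edge (9,11)–(1,8): clear
  midpoint (25/2,14) outside
  → clear
Obstacle 3 [(1,19) (3,14) (8,13) (10,15) (10,24)]:
  edge (1,19)–(3,14): clear
  edge (3,14)–(8,13): crosses AB
  edge (8,13)–(10,15): crosses AB
  edge (10,15)–(10,24): clear
  edge (10,24)–(1,19): clear
  → BLOCKED

BLOCKED by obstacle 3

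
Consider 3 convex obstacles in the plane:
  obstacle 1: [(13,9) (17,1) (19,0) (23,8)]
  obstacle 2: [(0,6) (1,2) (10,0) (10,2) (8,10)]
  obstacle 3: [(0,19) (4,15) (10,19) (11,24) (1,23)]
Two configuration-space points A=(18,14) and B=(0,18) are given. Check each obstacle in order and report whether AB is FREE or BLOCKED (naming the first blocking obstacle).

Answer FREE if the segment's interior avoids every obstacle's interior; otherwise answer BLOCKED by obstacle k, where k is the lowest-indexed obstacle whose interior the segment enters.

Obstacle 1 [(13,9) (17,1) (19,0) (23,8)]:
  edge (13,9)–(17,1): clear
  edge (17,1)–(19,0): clear
  edge (19,0)–(23,8): clear
  edge (23,8)–(13,9): clear
  midpoint (9,16) outside
  → clear
Obstacle 2 [(0,6) (1,2) (10,0) (10,2) (8,10)]:
  edge (0,6)–(1,2): clear
  edge (1,2)–(10,0): clear
  edge (10,0)–(10,2): clear
  edge (10,2)–(8,10): clear
  edge (8,10)–(0,6): clear
  midpoint (9,16) outside
  → clear
Obstacle 3 [(0,19) (4,15) (10,19) (11,24) (1,23)]:
  edge (0,19)–(4,15): crosses AB
  edge (4,15)–(10,19): crosses AB
  edge (10,19)–(11,24): clear
  edge (11,24)–(1,23): clear
  edge (1,23)–(0,19): clear
  → BLOCKED

BLOCKED by obstacle 3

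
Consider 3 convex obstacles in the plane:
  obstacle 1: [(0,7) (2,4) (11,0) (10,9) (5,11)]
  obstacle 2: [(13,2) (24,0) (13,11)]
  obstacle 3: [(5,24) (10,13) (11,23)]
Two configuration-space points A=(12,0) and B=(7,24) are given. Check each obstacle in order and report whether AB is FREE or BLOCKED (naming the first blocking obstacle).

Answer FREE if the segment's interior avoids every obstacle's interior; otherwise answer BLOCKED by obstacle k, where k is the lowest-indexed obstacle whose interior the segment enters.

BLOCKED by obstacle 3

Obstacle 1 [(0,7) (2,4) (11,0) (10,9) (5,11)]:
  edge (0,7)–(2,4): clear
  edge (2,4)–(11,0): clear
  edge (11,0)–(10,9): clear
  edge (10,9)–(5,11): clear
  edge (5,11)–(0,7): clear
  midpoint (19/2,12) outside
  → clear
Obstacle 2 [(13,2) (24,0) (13,11)]:
  edge (13,2)–(24,0): clear
  edge (24,0)–(13,11): clear
  edge (13,11)–(13,2): clear
  midpoint (19/2,12) outside
  → clear
Obstacle 3 [(5,24) (10,13) (11,23)]:
  edge (5,24)–(10,13): crosses AB
  edge (10,13)–(11,23): clear
  edge (11,23)–(5,24): crosses AB
  → BLOCKED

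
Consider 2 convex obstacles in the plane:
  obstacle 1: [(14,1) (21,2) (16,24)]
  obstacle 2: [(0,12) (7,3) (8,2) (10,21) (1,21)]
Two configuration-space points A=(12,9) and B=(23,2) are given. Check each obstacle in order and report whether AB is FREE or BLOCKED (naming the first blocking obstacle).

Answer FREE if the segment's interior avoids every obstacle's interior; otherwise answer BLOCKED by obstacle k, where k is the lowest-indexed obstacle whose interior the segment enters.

BLOCKED by obstacle 1

Obstacle 1 [(14,1) (21,2) (16,24)]:
  edge (14,1)–(21,2): clear
  edge (21,2)–(16,24): crosses AB
  edge (16,24)–(14,1): crosses AB
  → BLOCKED
Obstacle 2 [(0,12) (7,3) (8,2) (10,21) (1,21)]:
  edge (0,12)–(7,3): clear
  edge (7,3)–(8,2): clear
  edge (8,2)–(10,21): clear
  edge (10,21)–(1,21): clear
  edge (1,21)–(0,12): clear
  midpoint (35/2,11/2) outside
  → clear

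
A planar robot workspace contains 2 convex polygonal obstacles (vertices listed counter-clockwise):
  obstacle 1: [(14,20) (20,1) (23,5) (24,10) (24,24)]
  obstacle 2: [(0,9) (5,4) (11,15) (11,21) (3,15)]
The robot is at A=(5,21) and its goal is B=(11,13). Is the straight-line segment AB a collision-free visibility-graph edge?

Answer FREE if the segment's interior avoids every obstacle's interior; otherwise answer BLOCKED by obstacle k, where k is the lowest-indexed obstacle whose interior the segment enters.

BLOCKED by obstacle 2

Obstacle 1 [(14,20) (20,1) (23,5) (24,10) (24,24)]:
  edge (14,20)–(20,1): clear
  edge (20,1)–(23,5): clear
  edge (23,5)–(24,10): clear
  edge (24,10)–(24,24): clear
  edge (24,24)–(14,20): clear
  midpoint (8,17) outside
  → clear
Obstacle 2 [(0,9) (5,4) (11,15) (11,21) (3,15)]:
  edge (0,9)–(5,4): clear
  edge (5,4)–(11,15): crosses AB
  edge (11,15)–(11,21): clear
  edge (11,21)–(3,15): crosses AB
  edge (3,15)–(0,9): clear
  → BLOCKED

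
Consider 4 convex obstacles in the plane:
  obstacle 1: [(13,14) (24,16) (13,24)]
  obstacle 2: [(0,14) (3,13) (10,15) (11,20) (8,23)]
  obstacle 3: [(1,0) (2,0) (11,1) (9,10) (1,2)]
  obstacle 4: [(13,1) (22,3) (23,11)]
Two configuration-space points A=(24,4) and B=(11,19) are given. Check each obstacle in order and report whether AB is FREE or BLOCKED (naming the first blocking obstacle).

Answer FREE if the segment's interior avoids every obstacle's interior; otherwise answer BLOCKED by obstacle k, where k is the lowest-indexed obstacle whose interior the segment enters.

BLOCKED by obstacle 1

Obstacle 1 [(13,14) (24,16) (13,24)]:
  edge (13,14)–(24,16): crosses AB
  edge (24,16)–(13,24): clear
  edge (13,24)–(13,14): crosses AB
  → BLOCKED
Obstacle 2 [(0,14) (3,13) (10,15) (11,20) (8,23)]:
  edge (0,14)–(3,13): clear
  edge (3,13)–(10,15): clear
  edge (10,15)–(11,20): clear
  edge (11,20)–(8,23): clear
  edge (8,23)–(0,14): clear
  midpoint (35/2,23/2) outside
  → clear
Obstacle 3 [(1,0) (2,0) (11,1) (9,10) (1,2)]:
  edge (1,0)–(2,0): clear
  edge (2,0)–(11,1): clear
  edge (11,1)–(9,10): clear
  edge (9,10)–(1,2): clear
  edge (1,2)–(1,0): clear
  midpoint (35/2,23/2) outside
  → clear
Obstacle 4 [(13,1) (22,3) (23,11)]:
  edge (13,1)–(22,3): clear
  edge (22,3)–(23,11): crosses AB
  edge (23,11)–(13,1): crosses AB
  → BLOCKED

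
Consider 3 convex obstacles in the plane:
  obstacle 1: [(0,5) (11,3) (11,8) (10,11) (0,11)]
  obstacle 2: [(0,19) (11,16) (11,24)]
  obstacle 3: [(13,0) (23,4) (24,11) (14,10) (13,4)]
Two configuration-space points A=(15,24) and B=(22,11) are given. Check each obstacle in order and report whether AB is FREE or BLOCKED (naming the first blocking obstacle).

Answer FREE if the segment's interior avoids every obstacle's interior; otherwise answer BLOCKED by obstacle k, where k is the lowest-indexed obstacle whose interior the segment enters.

Obstacle 1 [(0,5) (11,3) (11,8) (10,11) (0,11)]:
  edge (0,5)–(11,3): clear
  edge (11,3)–(11,8): clear
  edge (11,8)–(10,11): clear
  edge (10,11)–(0,11): clear
  edge (0,11)–(0,5): clear
  midpoint (37/2,35/2) outside
  → clear
Obstacle 2 [(0,19) (11,16) (11,24)]:
  edge (0,19)–(11,16): clear
  edge (11,16)–(11,24): clear
  edge (11,24)–(0,19): clear
  midpoint (37/2,35/2) outside
  → clear
Obstacle 3 [(13,0) (23,4) (24,11) (14,10) (13,4)]:
  edge (13,0)–(23,4): clear
  edge (23,4)–(24,11): clear
  edge (24,11)–(14,10): clear
  edge (14,10)–(13,4): clear
  edge (13,4)–(13,0): clear
  midpoint (37/2,35/2) outside
  → clear

FREE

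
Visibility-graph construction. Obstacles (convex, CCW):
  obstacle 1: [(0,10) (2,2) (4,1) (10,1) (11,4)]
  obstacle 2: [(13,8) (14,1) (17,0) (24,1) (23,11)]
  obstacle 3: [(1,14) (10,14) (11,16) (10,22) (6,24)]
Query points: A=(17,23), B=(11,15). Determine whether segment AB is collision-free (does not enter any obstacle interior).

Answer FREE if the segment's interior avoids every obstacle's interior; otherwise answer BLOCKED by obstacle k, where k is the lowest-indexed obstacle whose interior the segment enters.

Obstacle 1 [(0,10) (2,2) (4,1) (10,1) (11,4)]:
  edge (0,10)–(2,2): clear
  edge (2,2)–(4,1): clear
  edge (4,1)–(10,1): clear
  edge (10,1)–(11,4): clear
  edge (11,4)–(0,10): clear
  midpoint (14,19) outside
  → clear
Obstacle 2 [(13,8) (14,1) (17,0) (24,1) (23,11)]:
  edge (13,8)–(14,1): clear
  edge (14,1)–(17,0): clear
  edge (17,0)–(24,1): clear
  edge (24,1)–(23,11): clear
  edge (23,11)–(13,8): clear
  midpoint (14,19) outside
  → clear
Obstacle 3 [(1,14) (10,14) (11,16) (10,22) (6,24)]:
  edge (1,14)–(10,14): clear
  edge (10,14)–(11,16): clear
  edge (11,16)–(10,22): clear
  edge (10,22)–(6,24): clear
  edge (6,24)–(1,14): clear
  midpoint (14,19) outside
  → clear

FREE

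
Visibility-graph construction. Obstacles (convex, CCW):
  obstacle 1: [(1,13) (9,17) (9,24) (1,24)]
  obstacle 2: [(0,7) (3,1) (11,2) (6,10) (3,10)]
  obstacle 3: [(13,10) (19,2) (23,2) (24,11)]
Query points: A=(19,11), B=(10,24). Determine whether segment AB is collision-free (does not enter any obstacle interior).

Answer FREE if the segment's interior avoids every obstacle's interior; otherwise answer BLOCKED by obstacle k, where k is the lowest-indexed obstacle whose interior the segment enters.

FREE

Obstacle 1 [(1,13) (9,17) (9,24) (1,24)]:
  edge (1,13)–(9,17): clear
  edge (9,17)–(9,24): clear
  edge (9,24)–(1,24): clear
  edge (1,24)–(1,13): clear
  midpoint (29/2,35/2) outside
  → clear
Obstacle 2 [(0,7) (3,1) (11,2) (6,10) (3,10)]:
  edge (0,7)–(3,1): clear
  edge (3,1)–(11,2): clear
  edge (11,2)–(6,10): clear
  edge (6,10)–(3,10): clear
  edge (3,10)–(0,7): clear
  midpoint (29/2,35/2) outside
  → clear
Obstacle 3 [(13,10) (19,2) (23,2) (24,11)]:
  edge (13,10)–(19,2): clear
  edge (19,2)–(23,2): clear
  edge (23,2)–(24,11): clear
  edge (24,11)–(13,10): clear
  midpoint (29/2,35/2) outside
  → clear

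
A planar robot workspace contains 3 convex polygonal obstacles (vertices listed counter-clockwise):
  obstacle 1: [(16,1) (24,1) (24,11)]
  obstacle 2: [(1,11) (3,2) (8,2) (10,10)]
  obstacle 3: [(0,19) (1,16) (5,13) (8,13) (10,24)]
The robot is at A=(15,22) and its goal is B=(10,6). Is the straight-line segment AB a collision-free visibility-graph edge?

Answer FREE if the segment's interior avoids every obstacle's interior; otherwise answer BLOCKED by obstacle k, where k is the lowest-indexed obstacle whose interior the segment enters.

Obstacle 1 [(16,1) (24,1) (24,11)]:
  edge (16,1)–(24,1): clear
  edge (24,1)–(24,11): clear
  edge (24,11)–(16,1): clear
  midpoint (25/2,14) outside
  → clear
Obstacle 2 [(1,11) (3,2) (8,2) (10,10)]:
  edge (1,11)–(3,2): clear
  edge (3,2)–(8,2): clear
  edge (8,2)–(10,10): clear
  edge (10,10)–(1,11): clear
  midpoint (25/2,14) outside
  → clear
Obstacle 3 [(0,19) (1,16) (5,13) (8,13) (10,24)]:
  edge (0,19)–(1,16): clear
  edge (1,16)–(5,13): clear
  edge (5,13)–(8,13): clear
  edge (8,13)–(10,24): clear
  edge (10,24)–(0,19): clear
  midpoint (25/2,14) outside
  → clear

FREE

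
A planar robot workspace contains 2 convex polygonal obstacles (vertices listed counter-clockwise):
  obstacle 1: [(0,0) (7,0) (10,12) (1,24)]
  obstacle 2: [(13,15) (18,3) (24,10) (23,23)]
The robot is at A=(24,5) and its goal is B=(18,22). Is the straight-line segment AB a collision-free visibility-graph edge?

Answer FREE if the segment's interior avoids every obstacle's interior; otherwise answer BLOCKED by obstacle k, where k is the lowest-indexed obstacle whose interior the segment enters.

BLOCKED by obstacle 2

Obstacle 1 [(0,0) (7,0) (10,12) (1,24)]:
  edge (0,0)–(7,0): clear
  edge (7,0)–(10,12): clear
  edge (10,12)–(1,24): clear
  edge (1,24)–(0,0): clear
  midpoint (21,27/2) outside
  → clear
Obstacle 2 [(13,15) (18,3) (24,10) (23,23)]:
  edge (13,15)–(18,3): clear
  edge (18,3)–(24,10): crosses AB
  edge (24,10)–(23,23): clear
  edge (23,23)–(13,15): crosses AB
  → BLOCKED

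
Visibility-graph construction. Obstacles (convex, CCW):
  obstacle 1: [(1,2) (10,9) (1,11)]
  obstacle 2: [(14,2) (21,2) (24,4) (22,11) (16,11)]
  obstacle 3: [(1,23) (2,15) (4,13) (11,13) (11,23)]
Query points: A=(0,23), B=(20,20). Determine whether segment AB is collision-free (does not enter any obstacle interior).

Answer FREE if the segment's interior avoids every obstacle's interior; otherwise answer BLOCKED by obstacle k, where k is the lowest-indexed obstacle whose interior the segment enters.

Obstacle 1 [(1,2) (10,9) (1,11)]:
  edge (1,2)–(10,9): clear
  edge (10,9)–(1,11): clear
  edge (1,11)–(1,2): clear
  midpoint (10,43/2) outside
  → clear
Obstacle 2 [(14,2) (21,2) (24,4) (22,11) (16,11)]:
  edge (14,2)–(21,2): clear
  edge (21,2)–(24,4): clear
  edge (24,4)–(22,11): clear
  edge (22,11)–(16,11): clear
  edge (16,11)–(14,2): clear
  midpoint (10,43/2) outside
  → clear
Obstacle 3 [(1,23) (2,15) (4,13) (11,13) (11,23)]:
  edge (1,23)–(2,15): crosses AB
  edge (2,15)–(4,13): clear
  edge (4,13)–(11,13): clear
  edge (11,13)–(11,23): crosses AB
  edge (11,23)–(1,23): clear
  → BLOCKED

BLOCKED by obstacle 3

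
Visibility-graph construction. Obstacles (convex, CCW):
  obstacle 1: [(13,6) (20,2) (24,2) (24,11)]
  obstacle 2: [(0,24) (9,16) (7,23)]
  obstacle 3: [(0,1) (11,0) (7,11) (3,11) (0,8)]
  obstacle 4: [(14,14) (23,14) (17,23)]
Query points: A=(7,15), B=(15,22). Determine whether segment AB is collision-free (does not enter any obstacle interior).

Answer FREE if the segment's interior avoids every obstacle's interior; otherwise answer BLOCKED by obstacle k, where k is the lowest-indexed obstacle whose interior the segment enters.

Obstacle 1 [(13,6) (20,2) (24,2) (24,11)]:
  edge (13,6)–(20,2): clear
  edge (20,2)–(24,2): clear
  edge (24,2)–(24,11): clear
  edge (24,11)–(13,6): clear
  midpoint (11,37/2) outside
  → clear
Obstacle 2 [(0,24) (9,16) (7,23)]:
  edge (0,24)–(9,16): crosses AB
  edge (9,16)–(7,23): crosses AB
  edge (7,23)–(0,24): clear
  → BLOCKED
Obstacle 3 [(0,1) (11,0) (7,11) (3,11) (0,8)]:
  edge (0,1)–(11,0): clear
  edge (11,0)–(7,11): clear
  edge (7,11)–(3,11): clear
  edge (3,11)–(0,8): clear
  edge (0,8)–(0,1): clear
  midpoint (11,37/2) outside
  → clear
Obstacle 4 [(14,14) (23,14) (17,23)]:
  edge (14,14)–(23,14): clear
  edge (23,14)–(17,23): clear
  edge (17,23)–(14,14): clear
  midpoint (11,37/2) outside
  → clear

BLOCKED by obstacle 2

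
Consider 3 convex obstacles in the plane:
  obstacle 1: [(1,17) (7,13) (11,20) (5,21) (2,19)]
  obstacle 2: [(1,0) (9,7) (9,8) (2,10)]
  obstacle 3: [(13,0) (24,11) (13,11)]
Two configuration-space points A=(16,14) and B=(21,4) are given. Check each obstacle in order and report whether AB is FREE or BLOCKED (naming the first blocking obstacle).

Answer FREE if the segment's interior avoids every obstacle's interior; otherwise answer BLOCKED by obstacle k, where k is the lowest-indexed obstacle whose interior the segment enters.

Obstacle 1 [(1,17) (7,13) (11,20) (5,21) (2,19)]:
  edge (1,17)–(7,13): clear
  edge (7,13)–(11,20): clear
  edge (11,20)–(5,21): clear
  edge (5,21)–(2,19): clear
  edge (2,19)–(1,17): clear
  midpoint (37/2,9) outside
  → clear
Obstacle 2 [(1,0) (9,7) (9,8) (2,10)]:
  edge (1,0)–(9,7): clear
  edge (9,7)–(9,8): clear
  edge (9,8)–(2,10): clear
  edge (2,10)–(1,0): clear
  midpoint (37/2,9) outside
  → clear
Obstacle 3 [(13,0) (24,11) (13,11)]:
  edge (13,0)–(24,11): crosses AB
  edge (24,11)–(13,11): crosses AB
  edge (13,11)–(13,0): clear
  → BLOCKED

BLOCKED by obstacle 3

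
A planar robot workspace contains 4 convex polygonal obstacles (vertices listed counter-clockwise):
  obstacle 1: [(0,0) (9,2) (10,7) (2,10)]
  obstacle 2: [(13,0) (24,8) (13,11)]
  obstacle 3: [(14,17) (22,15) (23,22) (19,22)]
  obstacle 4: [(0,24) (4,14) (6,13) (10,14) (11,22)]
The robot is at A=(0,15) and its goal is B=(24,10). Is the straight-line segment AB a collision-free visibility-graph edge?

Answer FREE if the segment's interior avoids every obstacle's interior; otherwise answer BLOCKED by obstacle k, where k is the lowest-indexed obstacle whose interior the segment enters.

BLOCKED by obstacle 4

Obstacle 1 [(0,0) (9,2) (10,7) (2,10)]:
  edge (0,0)–(9,2): clear
  edge (9,2)–(10,7): clear
  edge (10,7)–(2,10): clear
  edge (2,10)–(0,0): clear
  midpoint (12,25/2) outside
  → clear
Obstacle 2 [(13,0) (24,8) (13,11)]:
  edge (13,0)–(24,8): clear
  edge (24,8)–(13,11): clear
  edge (13,11)–(13,0): clear
  midpoint (12,25/2) outside
  → clear
Obstacle 3 [(14,17) (22,15) (23,22) (19,22)]:
  edge (14,17)–(22,15): clear
  edge (22,15)–(23,22): clear
  edge (23,22)–(19,22): clear
  edge (19,22)–(14,17): clear
  midpoint (12,25/2) outside
  → clear
Obstacle 4 [(0,24) (4,14) (6,13) (10,14) (11,22)]:
  edge (0,24)–(4,14): crosses AB
  edge (4,14)–(6,13): clear
  edge (6,13)–(10,14): crosses AB
  edge (10,14)–(11,22): clear
  edge (11,22)–(0,24): clear
  → BLOCKED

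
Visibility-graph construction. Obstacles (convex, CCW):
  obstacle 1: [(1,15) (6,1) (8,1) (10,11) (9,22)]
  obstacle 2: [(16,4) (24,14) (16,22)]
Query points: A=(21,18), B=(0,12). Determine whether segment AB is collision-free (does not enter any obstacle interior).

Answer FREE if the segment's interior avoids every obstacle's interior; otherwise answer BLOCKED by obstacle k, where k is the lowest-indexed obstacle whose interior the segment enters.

BLOCKED by obstacle 1

Obstacle 1 [(1,15) (6,1) (8,1) (10,11) (9,22)]:
  edge (1,15)–(6,1): crosses AB
  edge (6,1)–(8,1): clear
  edge (8,1)–(10,11): clear
  edge (10,11)–(9,22): crosses AB
  edge (9,22)–(1,15): clear
  → BLOCKED
Obstacle 2 [(16,4) (24,14) (16,22)]:
  edge (16,4)–(24,14): clear
  edge (24,14)–(16,22): crosses AB
  edge (16,22)–(16,4): crosses AB
  → BLOCKED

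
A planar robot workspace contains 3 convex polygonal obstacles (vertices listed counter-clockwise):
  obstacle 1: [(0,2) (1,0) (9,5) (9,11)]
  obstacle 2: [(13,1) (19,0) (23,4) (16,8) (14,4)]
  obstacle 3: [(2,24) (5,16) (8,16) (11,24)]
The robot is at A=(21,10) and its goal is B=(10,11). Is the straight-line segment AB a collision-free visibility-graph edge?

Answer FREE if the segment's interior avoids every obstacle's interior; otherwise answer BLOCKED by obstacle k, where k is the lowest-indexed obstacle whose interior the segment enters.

Obstacle 1 [(0,2) (1,0) (9,5) (9,11)]:
  edge (0,2)–(1,0): clear
  edge (1,0)–(9,5): clear
  edge (9,5)–(9,11): clear
  edge (9,11)–(0,2): clear
  midpoint (31/2,21/2) outside
  → clear
Obstacle 2 [(13,1) (19,0) (23,4) (16,8) (14,4)]:
  edge (13,1)–(19,0): clear
  edge (19,0)–(23,4): clear
  edge (23,4)–(16,8): clear
  edge (16,8)–(14,4): clear
  edge (14,4)–(13,1): clear
  midpoint (31/2,21/2) outside
  → clear
Obstacle 3 [(2,24) (5,16) (8,16) (11,24)]:
  edge (2,24)–(5,16): clear
  edge (5,16)–(8,16): clear
  edge (8,16)–(11,24): clear
  edge (11,24)–(2,24): clear
  midpoint (31/2,21/2) outside
  → clear

FREE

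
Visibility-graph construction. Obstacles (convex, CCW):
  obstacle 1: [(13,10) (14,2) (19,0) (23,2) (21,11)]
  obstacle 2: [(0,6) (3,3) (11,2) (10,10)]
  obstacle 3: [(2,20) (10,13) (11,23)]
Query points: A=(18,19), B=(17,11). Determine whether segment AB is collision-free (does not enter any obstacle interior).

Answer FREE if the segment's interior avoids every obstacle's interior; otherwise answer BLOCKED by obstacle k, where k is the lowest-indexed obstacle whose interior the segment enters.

FREE

Obstacle 1 [(13,10) (14,2) (19,0) (23,2) (21,11)]:
  edge (13,10)–(14,2): clear
  edge (14,2)–(19,0): clear
  edge (19,0)–(23,2): clear
  edge (23,2)–(21,11): clear
  edge (21,11)–(13,10): clear
  midpoint (35/2,15) outside
  → clear
Obstacle 2 [(0,6) (3,3) (11,2) (10,10)]:
  edge (0,6)–(3,3): clear
  edge (3,3)–(11,2): clear
  edge (11,2)–(10,10): clear
  edge (10,10)–(0,6): clear
  midpoint (35/2,15) outside
  → clear
Obstacle 3 [(2,20) (10,13) (11,23)]:
  edge (2,20)–(10,13): clear
  edge (10,13)–(11,23): clear
  edge (11,23)–(2,20): clear
  midpoint (35/2,15) outside
  → clear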